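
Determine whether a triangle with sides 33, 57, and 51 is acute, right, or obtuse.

Compare the square of the longest side to the sum of squares of the other two: 33² + 51² = 3690 > 3249 = 57².

acute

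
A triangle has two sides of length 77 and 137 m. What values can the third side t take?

60 < t < 214 (m)

By the triangle inequality, t must be less than 77 + 137 = 214 and greater than |77 − 137| = 60.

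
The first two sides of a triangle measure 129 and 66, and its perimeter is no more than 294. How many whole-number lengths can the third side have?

Triangle inequality: 63 < x < 195. Perimeter ≤ 294 gives x ≤ 294 − 129 − 66 = 99.
So 63 < x ≤ 99; integers 64 through 99: 36 values.

36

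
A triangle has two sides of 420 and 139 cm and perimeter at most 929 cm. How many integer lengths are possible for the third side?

Triangle inequality: 281 < x < 559. Perimeter ≤ 929 gives x ≤ 929 − 420 − 139 = 370.
So 281 < x ≤ 370; integers 282 through 370: 89 values.

89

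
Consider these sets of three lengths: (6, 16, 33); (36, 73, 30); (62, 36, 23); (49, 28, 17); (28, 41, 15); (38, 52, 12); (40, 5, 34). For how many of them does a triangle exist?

1

(6,16,33): 6+16 ≤ 33 → not valid
(30,36,73): 30+36 ≤ 73 → not valid
(23,36,62): 23+36 ≤ 62 → not valid
(17,28,49): 17+28 ≤ 49 → not valid
(15,28,41): 15+28 > 41 → valid
(12,38,52): 12+38 ≤ 52 → not valid
(5,34,40): 5+34 ≤ 40 → not valid
1 of the 7 triples forms a triangle.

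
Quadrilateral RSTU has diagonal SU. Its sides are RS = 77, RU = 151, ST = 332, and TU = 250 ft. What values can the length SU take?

82 < SU < 228

From triangle RSU: |77 − 151| < SU < 77 + 151, i.e. 74 < SU < 228.
From triangle TSU: 82 < SU < 582.
Both must hold, so SU lies in the intersection.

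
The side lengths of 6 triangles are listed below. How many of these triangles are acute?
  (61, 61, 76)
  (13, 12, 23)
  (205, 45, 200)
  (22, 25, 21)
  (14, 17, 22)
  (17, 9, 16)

4

(61,61,76): 61²+61² = 7442 > 5776 = 76² → acute
(13,12,23): 12²+13² = 313 < 529 = 23² → obtuse
(205,45,200): 45²+200² = 42025 = 205² → right
(22,25,21): 21²+22² = 925 > 625 = 25² → acute
(14,17,22): 14²+17² = 485 > 484 = 22² → acute
(17,9,16): 9²+16² = 337 > 289 = 17² → acute
4 of the 6 are acute.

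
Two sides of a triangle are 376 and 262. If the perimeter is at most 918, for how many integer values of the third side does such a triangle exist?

166

Triangle inequality: 114 < x < 638. Perimeter ≤ 918 gives x ≤ 918 − 376 − 262 = 280.
So 114 < x ≤ 280; integers 115 through 280: 166 values.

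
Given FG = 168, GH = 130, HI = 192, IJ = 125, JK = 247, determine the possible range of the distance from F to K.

0 ≤ FK ≤ 862

The maximum is all hops collinear in one direction: 168 + 130 + 192 + 125 + 247 = 862.
The longest hop is 247; the others sum to 615. Since 247 ≤ 615, the path can fold back on itself completely, so the minimum distance is 0.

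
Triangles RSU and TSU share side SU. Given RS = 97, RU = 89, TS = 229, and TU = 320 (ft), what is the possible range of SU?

91 < SU < 186

From triangle RSU: |97 − 89| < SU < 97 + 89, i.e. 8 < SU < 186.
From triangle TSU: 91 < SU < 549.
Both must hold, so SU lies in the intersection.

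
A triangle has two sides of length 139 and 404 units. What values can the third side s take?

By the triangle inequality, s must be less than 139 + 404 = 543 and greater than |139 − 404| = 265.

265 < s < 543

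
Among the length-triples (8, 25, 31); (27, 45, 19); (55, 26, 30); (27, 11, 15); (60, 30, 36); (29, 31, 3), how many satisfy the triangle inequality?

5

(8,25,31): 8+25 > 31 → valid
(19,27,45): 19+27 > 45 → valid
(26,30,55): 26+30 > 55 → valid
(11,15,27): 11+15 ≤ 27 → not valid
(30,36,60): 30+36 > 60 → valid
(3,29,31): 3+29 > 31 → valid
5 of the 6 triples form a triangle.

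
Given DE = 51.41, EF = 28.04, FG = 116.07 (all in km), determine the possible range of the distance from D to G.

The maximum is all hops collinear in one direction: 51.41 + 28.04 + 116.07 = 195.52.
The longest hop is 116.07; the others sum to 79.45. Folding the others back against it leaves at least 116.07 − 79.45 = 36.62.

36.62 ≤ DG ≤ 195.52 km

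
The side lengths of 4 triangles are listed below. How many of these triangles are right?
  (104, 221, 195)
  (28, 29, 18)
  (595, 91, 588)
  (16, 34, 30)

(104,221,195): 104²+195² = 48841 = 221² → right
(28,29,18): 18²+28² = 1108 > 841 = 29² → acute
(595,91,588): 91²+588² = 354025 = 595² → right
(16,34,30): 16²+30² = 1156 = 34² → right
3 of the 4 are right.

3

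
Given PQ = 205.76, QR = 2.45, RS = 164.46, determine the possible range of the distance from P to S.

The maximum is all hops collinear in one direction: 205.76 + 2.45 + 164.46 = 372.67.
The longest hop is 205.76; the others sum to 166.91. Folding the others back against it leaves at least 205.76 − 166.91 = 38.85.

38.85 ≤ PS ≤ 372.67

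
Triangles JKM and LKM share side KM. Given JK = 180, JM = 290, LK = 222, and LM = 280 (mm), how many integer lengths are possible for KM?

From triangle JKM: 110 < KM < 470.
From triangle LKM: 58 < KM < 502.
Intersection: 110 < KM < 470, so integers 111 through 469: 359 values.

359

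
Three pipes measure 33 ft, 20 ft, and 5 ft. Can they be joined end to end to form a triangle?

The longest side is 33, but the other two sum to only 25.
25 < 33, so the triangle inequality fails.

No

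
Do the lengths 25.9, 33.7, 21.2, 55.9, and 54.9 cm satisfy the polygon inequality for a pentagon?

Yes

A pentagon exists iff every side is shorter than the sum of the others — equivalently, the longest side is less than the sum of the rest.
Longest side 55.9 < 135.7 (sum of the remaining 4), so yes.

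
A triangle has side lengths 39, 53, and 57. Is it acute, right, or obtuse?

Compare the square of the longest side to the sum of squares of the other two: 39² + 53² = 4330 > 3249 = 57².

acute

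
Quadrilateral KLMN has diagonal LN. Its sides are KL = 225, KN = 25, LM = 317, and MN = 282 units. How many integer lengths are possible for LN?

From triangle KLN: 200 < LN < 250.
From triangle MLN: 35 < LN < 599.
Intersection: 200 < LN < 250, so integers 201 through 249: 49 values.

49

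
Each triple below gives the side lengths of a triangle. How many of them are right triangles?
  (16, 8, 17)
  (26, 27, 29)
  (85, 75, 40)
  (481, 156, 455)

(16,8,17): 8²+16² = 320 > 289 = 17² → acute
(26,27,29): 26²+27² = 1405 > 841 = 29² → acute
(85,75,40): 40²+75² = 7225 = 85² → right
(481,156,455): 156²+455² = 231361 = 481² → right
2 of the 4 are right.

2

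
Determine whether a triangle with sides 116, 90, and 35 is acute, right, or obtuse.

Compare the square of the longest side to the sum of squares of the other two: 35² + 90² = 9325 < 13456 = 116².

obtuse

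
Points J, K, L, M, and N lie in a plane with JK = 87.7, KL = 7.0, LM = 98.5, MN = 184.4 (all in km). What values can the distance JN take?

The maximum is all hops collinear in one direction: 87.7 + 7.0 + 98.5 + 184.4 = 377.6.
The longest hop is 184.4; the others sum to 193.2. Since 184.4 ≤ 193.2, the path can fold back on itself completely, so the minimum distance is 0.

0 ≤ JN ≤ 377.6 km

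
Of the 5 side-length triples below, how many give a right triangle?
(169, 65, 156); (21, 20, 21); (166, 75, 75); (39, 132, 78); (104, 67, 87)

(169,65,156): 65²+156² = 28561 = 169² → right
(21,20,21): 20²+21² = 841 > 441 = 21² → acute
(166,75,75): 75+75 ≤ 166, not a triangle
(39,132,78): 39+78 ≤ 132, not a triangle
(104,67,87): 67²+87² = 12058 > 10816 = 104² → acute
1 of the 5 is right.

1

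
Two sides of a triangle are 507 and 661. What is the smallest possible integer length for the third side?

155

The third side must be strictly greater than |507 − 661| = 154.
The smallest integer above 154 is 155.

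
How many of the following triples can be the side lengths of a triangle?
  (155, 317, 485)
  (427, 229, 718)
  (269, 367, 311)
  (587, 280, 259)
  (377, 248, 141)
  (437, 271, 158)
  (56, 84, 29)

3

(155,317,485): 155+317 ≤ 485 → not valid
(229,427,718): 229+427 ≤ 718 → not valid
(269,311,367): 269+311 > 367 → valid
(259,280,587): 259+280 ≤ 587 → not valid
(141,248,377): 141+248 > 377 → valid
(158,271,437): 158+271 ≤ 437 → not valid
(29,56,84): 29+56 > 84 → valid
3 of the 7 triples form a triangle.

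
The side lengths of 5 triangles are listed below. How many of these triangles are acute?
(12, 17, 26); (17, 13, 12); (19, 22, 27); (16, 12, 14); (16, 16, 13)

(12,17,26): 12²+17² = 433 < 676 = 26² → obtuse
(17,13,12): 12²+13² = 313 > 289 = 17² → acute
(19,22,27): 19²+22² = 845 > 729 = 27² → acute
(16,12,14): 12²+14² = 340 > 256 = 16² → acute
(16,16,13): 13²+16² = 425 > 256 = 16² → acute
4 of the 5 are acute.

4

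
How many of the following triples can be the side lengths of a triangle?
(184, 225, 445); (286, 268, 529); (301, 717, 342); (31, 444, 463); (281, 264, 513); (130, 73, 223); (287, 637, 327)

(184,225,445): 184+225 ≤ 445 → not valid
(268,286,529): 268+286 > 529 → valid
(301,342,717): 301+342 ≤ 717 → not valid
(31,444,463): 31+444 > 463 → valid
(264,281,513): 264+281 > 513 → valid
(73,130,223): 73+130 ≤ 223 → not valid
(287,327,637): 287+327 ≤ 637 → not valid
3 of the 7 triples form a triangle.

3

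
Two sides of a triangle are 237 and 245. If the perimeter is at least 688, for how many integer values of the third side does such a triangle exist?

Triangle inequality: 8 < x < 482. Perimeter ≥ 688 gives x ≥ 688 − 237 − 245 = 206.
So 206 ≤ x < 482; integers 206 through 481: 276 values.

276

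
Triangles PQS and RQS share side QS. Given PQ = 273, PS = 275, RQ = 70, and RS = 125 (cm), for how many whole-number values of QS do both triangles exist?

139

From triangle PQS: 2 < QS < 548.
From triangle RQS: 55 < QS < 195.
Intersection: 55 < QS < 195, so integers 56 through 194: 139 values.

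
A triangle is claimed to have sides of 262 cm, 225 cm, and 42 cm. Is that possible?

Yes

The longest side is 262, and the other two sum to 267.
Since 267 > 262, the triangle inequality holds.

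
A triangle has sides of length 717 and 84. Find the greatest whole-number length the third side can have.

800

The third side must be strictly less than 717 + 84 = 801.
The largest integer below 801 is 800.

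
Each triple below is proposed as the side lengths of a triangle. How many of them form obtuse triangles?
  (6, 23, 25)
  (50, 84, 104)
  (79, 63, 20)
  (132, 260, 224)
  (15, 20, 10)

4

(6,23,25): 6²+23² = 565 < 625 = 25² → obtuse
(50,84,104): 50²+84² = 9556 < 10816 = 104² → obtuse
(79,63,20): 20²+63² = 4369 < 6241 = 79² → obtuse
(132,260,224): 132²+224² = 67600 = 260² → right
(15,20,10): 10²+15² = 325 < 400 = 20² → obtuse
4 of the 5 are obtuse.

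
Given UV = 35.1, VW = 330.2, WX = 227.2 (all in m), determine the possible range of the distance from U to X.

The maximum is all hops collinear in one direction: 35.1 + 330.2 + 227.2 = 592.5.
The longest hop is 330.2; the others sum to 262.3. Folding the others back against it leaves at least 330.2 − 262.3 = 67.9.

67.9 ≤ UX ≤ 592.5 m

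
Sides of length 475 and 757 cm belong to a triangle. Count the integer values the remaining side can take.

The third side lies in the open interval (282, 1232).
Integers from 283 to 1231 inclusive: 1231 − 283 + 1 = 949.

949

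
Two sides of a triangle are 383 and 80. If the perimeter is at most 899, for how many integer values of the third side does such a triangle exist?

Triangle inequality: 303 < x < 463. Perimeter ≤ 899 gives x ≤ 899 − 383 − 80 = 436.
So 303 < x ≤ 436; integers 304 through 436: 133 values.

133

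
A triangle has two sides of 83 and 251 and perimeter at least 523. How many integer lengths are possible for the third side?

Triangle inequality: 168 < x < 334. Perimeter ≥ 523 gives x ≥ 523 − 83 − 251 = 189.
So 189 ≤ x < 334; integers 189 through 333: 145 values.

145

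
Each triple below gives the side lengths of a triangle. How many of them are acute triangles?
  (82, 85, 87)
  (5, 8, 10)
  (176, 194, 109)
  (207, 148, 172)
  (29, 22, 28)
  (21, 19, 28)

(82,85,87): 82²+85² = 13949 > 7569 = 87² → acute
(5,8,10): 5²+8² = 89 < 100 = 10² → obtuse
(176,194,109): 109²+176² = 42857 > 37636 = 194² → acute
(207,148,172): 148²+172² = 51488 > 42849 = 207² → acute
(29,22,28): 22²+28² = 1268 > 841 = 29² → acute
(21,19,28): 19²+21² = 802 > 784 = 28² → acute
5 of the 6 are acute.

5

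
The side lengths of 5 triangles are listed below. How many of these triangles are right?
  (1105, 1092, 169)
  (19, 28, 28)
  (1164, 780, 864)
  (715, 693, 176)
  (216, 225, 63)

4

(1105,1092,169): 169²+1092² = 1221025 = 1105² → right
(19,28,28): 19²+28² = 1145 > 784 = 28² → acute
(1164,780,864): 780²+864² = 1354896 = 1164² → right
(715,693,176): 176²+693² = 511225 = 715² → right
(216,225,63): 63²+216² = 50625 = 225² → right
4 of the 5 are right.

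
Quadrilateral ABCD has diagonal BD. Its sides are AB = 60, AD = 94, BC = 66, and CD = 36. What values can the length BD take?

34 < BD < 102

From triangle ABD: |60 − 94| < BD < 60 + 94, i.e. 34 < BD < 154.
From triangle CBD: 30 < BD < 102.
Both must hold, so BD lies in the intersection.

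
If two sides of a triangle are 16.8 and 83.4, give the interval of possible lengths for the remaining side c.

66.6 < c < 100.2

By the triangle inequality, c must be less than 16.8 + 83.4 = 100.2 and greater than |16.8 − 83.4| = 66.6.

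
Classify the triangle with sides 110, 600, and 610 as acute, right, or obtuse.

Compare the square of the longest side to the sum of squares of the other two: 110² + 600² = 372100 = 610².

right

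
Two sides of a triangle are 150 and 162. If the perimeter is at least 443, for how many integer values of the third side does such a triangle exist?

Triangle inequality: 12 < x < 312. Perimeter ≥ 443 gives x ≥ 443 − 150 − 162 = 131.
So 131 ≤ x < 312; integers 131 through 311: 181 values.

181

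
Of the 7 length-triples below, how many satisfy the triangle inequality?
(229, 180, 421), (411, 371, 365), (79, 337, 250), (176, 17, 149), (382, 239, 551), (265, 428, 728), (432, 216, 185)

2

(180,229,421): 180+229 ≤ 421 → not valid
(365,371,411): 365+371 > 411 → valid
(79,250,337): 79+250 ≤ 337 → not valid
(17,149,176): 17+149 ≤ 176 → not valid
(239,382,551): 239+382 > 551 → valid
(265,428,728): 265+428 ≤ 728 → not valid
(185,216,432): 185+216 ≤ 432 → not valid
2 of the 7 triples form a triangle.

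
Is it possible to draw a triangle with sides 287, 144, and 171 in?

The longest side is 287, and the other two sum to 315.
Since 315 > 287, the triangle inequality holds.

Yes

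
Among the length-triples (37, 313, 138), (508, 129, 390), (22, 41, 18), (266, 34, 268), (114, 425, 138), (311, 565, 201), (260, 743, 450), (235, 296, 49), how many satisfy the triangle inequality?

(37,138,313): 37+138 ≤ 313 → not valid
(129,390,508): 129+390 > 508 → valid
(18,22,41): 18+22 ≤ 41 → not valid
(34,266,268): 34+266 > 268 → valid
(114,138,425): 114+138 ≤ 425 → not valid
(201,311,565): 201+311 ≤ 565 → not valid
(260,450,743): 260+450 ≤ 743 → not valid
(49,235,296): 49+235 ≤ 296 → not valid
2 of the 8 triples form a triangle.

2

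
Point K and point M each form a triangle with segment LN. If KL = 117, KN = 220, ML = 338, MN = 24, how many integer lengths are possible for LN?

22

From triangle KLN: 103 < LN < 337.
From triangle MLN: 314 < LN < 362.
Intersection: 314 < LN < 337, so integers 315 through 336: 22 values.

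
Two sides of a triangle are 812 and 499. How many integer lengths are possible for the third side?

997

The third side lies in the open interval (313, 1311).
Integers from 314 to 1310 inclusive: 1310 − 314 + 1 = 997.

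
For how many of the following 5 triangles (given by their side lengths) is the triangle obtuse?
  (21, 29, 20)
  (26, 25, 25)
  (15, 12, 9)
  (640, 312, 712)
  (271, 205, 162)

1

(21,29,20): 20²+21² = 841 = 29² → right
(26,25,25): 25²+25² = 1250 > 676 = 26² → acute
(15,12,9): 9²+12² = 225 = 15² → right
(640,312,712): 312²+640² = 506944 = 712² → right
(271,205,162): 162²+205² = 68269 < 73441 = 271² → obtuse
1 of the 5 is obtuse.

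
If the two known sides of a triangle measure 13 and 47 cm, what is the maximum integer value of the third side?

59

The third side must be strictly less than 13 + 47 = 60.
The largest integer below 60 is 59.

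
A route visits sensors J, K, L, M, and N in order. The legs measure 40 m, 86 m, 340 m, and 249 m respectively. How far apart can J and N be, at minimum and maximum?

0 ≤ JN ≤ 715 m

The maximum is all hops collinear in one direction: 40 + 86 + 340 + 249 = 715.
The longest hop is 340; the others sum to 375. Since 340 ≤ 375, the path can fold back on itself completely, so the minimum distance is 0.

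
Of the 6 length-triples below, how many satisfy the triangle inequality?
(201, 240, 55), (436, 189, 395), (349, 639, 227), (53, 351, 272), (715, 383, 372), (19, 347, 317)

3

(55,201,240): 55+201 > 240 → valid
(189,395,436): 189+395 > 436 → valid
(227,349,639): 227+349 ≤ 639 → not valid
(53,272,351): 53+272 ≤ 351 → not valid
(372,383,715): 372+383 > 715 → valid
(19,317,347): 19+317 ≤ 347 → not valid
3 of the 6 triples form a triangle.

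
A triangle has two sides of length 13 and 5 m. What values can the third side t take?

By the triangle inequality, t must be less than 13 + 5 = 18 and greater than |13 − 5| = 8.

8 < t < 18 (m)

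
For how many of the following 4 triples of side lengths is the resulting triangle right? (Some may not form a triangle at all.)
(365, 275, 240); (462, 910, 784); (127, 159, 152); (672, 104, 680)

(365,275,240): 240²+275² = 133225 = 365² → right
(462,910,784): 462²+784² = 828100 = 910² → right
(127,159,152): 127²+152² = 39233 > 25281 = 159² → acute
(672,104,680): 104²+672² = 462400 = 680² → right
3 of the 4 are right.

3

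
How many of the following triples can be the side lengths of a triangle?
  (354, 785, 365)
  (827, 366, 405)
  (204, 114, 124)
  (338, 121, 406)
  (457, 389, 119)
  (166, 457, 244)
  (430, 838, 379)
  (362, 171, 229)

(354,365,785): 354+365 ≤ 785 → not valid
(366,405,827): 366+405 ≤ 827 → not valid
(114,124,204): 114+124 > 204 → valid
(121,338,406): 121+338 > 406 → valid
(119,389,457): 119+389 > 457 → valid
(166,244,457): 166+244 ≤ 457 → not valid
(379,430,838): 379+430 ≤ 838 → not valid
(171,229,362): 171+229 > 362 → valid
4 of the 8 triples form a triangle.

4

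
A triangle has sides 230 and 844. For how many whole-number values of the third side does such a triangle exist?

The third side lies in the open interval (614, 1074).
Integers from 615 to 1073 inclusive: 1073 − 615 + 1 = 459.

459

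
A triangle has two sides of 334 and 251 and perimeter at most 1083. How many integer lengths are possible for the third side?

Triangle inequality: 83 < x < 585. Perimeter ≤ 1083 gives x ≤ 1083 − 334 − 251 = 498.
So 83 < x ≤ 498; integers 84 through 498: 415 values.

415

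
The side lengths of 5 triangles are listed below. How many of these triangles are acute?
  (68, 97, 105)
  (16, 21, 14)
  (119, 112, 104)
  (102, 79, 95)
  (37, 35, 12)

(68,97,105): 68²+97² = 14033 > 11025 = 105² → acute
(16,21,14): 14²+16² = 452 > 441 = 21² → acute
(119,112,104): 104²+112² = 23360 > 14161 = 119² → acute
(102,79,95): 79²+95² = 15266 > 10404 = 102² → acute
(37,35,12): 12²+35² = 1369 = 37² → right
4 of the 5 are acute.

4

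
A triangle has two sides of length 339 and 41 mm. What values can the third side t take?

298 < t < 380

By the triangle inequality, t must be less than 339 + 41 = 380 and greater than |339 − 41| = 298.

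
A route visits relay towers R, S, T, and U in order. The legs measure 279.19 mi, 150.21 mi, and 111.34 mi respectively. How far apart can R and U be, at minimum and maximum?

17.64 ≤ RU ≤ 540.74 mi

The maximum is all hops collinear in one direction: 279.19 + 150.21 + 111.34 = 540.74.
The longest hop is 279.19; the others sum to 261.55. Folding the others back against it leaves at least 279.19 − 261.55 = 17.64.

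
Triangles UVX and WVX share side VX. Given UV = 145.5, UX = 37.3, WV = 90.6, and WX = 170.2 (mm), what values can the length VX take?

From triangle UVX: |145.5 − 37.3| < VX < 145.5 + 37.3, i.e. 108.2 < VX < 182.8.
From triangle WVX: 79.6 < VX < 260.8.
Both must hold, so VX lies in the intersection.

108.2 < VX < 182.8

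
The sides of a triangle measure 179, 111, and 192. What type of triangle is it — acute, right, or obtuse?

acute

Compare the square of the longest side to the sum of squares of the other two: 111² + 179² = 44362 > 36864 = 192².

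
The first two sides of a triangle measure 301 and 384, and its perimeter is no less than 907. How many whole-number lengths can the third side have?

463

Triangle inequality: 83 < x < 685. Perimeter ≥ 907 gives x ≥ 907 − 301 − 384 = 222.
So 222 ≤ x < 685; integers 222 through 684: 463 values.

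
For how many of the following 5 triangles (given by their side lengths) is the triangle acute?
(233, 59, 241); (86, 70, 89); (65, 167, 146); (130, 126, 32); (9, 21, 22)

2

(233,59,241): 59²+233² = 57770 < 58081 = 241² → obtuse
(86,70,89): 70²+86² = 12296 > 7921 = 89² → acute
(65,167,146): 65²+146² = 25541 < 27889 = 167² → obtuse
(130,126,32): 32²+126² = 16900 = 130² → right
(9,21,22): 9²+21² = 522 > 484 = 22² → acute
2 of the 5 are acute.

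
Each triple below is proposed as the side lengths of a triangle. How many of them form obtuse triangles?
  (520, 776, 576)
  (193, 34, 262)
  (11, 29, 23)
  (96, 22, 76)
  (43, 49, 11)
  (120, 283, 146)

(520,776,576): 520²+576² = 602176 = 776² → right
(193,34,262): 34+193 ≤ 262, not a triangle
(11,29,23): 11²+23² = 650 < 841 = 29² → obtuse
(96,22,76): 22²+76² = 6260 < 9216 = 96² → obtuse
(43,49,11): 11²+43² = 1970 < 2401 = 49² → obtuse
(120,283,146): 120+146 ≤ 283, not a triangle
3 of the 6 are obtuse.

3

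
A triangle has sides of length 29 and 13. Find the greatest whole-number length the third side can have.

The third side must be strictly less than 29 + 13 = 42.
The largest integer below 42 is 41.

41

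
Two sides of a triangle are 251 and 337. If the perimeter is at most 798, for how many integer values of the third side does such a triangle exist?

124

Triangle inequality: 86 < x < 588. Perimeter ≤ 798 gives x ≤ 798 − 251 − 337 = 210.
So 86 < x ≤ 210; integers 87 through 210: 124 values.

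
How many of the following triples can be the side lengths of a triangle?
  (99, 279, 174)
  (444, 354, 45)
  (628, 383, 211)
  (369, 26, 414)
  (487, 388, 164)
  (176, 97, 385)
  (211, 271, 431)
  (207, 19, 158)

2

(99,174,279): 99+174 ≤ 279 → not valid
(45,354,444): 45+354 ≤ 444 → not valid
(211,383,628): 211+383 ≤ 628 → not valid
(26,369,414): 26+369 ≤ 414 → not valid
(164,388,487): 164+388 > 487 → valid
(97,176,385): 97+176 ≤ 385 → not valid
(211,271,431): 211+271 > 431 → valid
(19,158,207): 19+158 ≤ 207 → not valid
2 of the 8 triples form a triangle.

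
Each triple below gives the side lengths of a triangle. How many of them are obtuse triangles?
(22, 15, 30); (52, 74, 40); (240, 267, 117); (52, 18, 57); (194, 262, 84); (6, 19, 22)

(22,15,30): 15²+22² = 709 < 900 = 30² → obtuse
(52,74,40): 40²+52² = 4304 < 5476 = 74² → obtuse
(240,267,117): 117²+240² = 71289 = 267² → right
(52,18,57): 18²+52² = 3028 < 3249 = 57² → obtuse
(194,262,84): 84²+194² = 44692 < 68644 = 262² → obtuse
(6,19,22): 6²+19² = 397 < 484 = 22² → obtuse
5 of the 6 are obtuse.

5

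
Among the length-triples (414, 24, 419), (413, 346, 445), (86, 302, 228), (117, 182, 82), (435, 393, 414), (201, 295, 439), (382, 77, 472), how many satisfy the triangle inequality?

(24,414,419): 24+414 > 419 → valid
(346,413,445): 346+413 > 445 → valid
(86,228,302): 86+228 > 302 → valid
(82,117,182): 82+117 > 182 → valid
(393,414,435): 393+414 > 435 → valid
(201,295,439): 201+295 > 439 → valid
(77,382,472): 77+382 ≤ 472 → not valid
6 of the 7 triples form a triangle.

6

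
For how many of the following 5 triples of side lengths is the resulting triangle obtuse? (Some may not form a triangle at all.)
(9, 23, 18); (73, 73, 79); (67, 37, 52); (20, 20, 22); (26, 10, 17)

3

(9,23,18): 9²+18² = 405 < 529 = 23² → obtuse
(73,73,79): 73²+73² = 10658 > 6241 = 79² → acute
(67,37,52): 37²+52² = 4073 < 4489 = 67² → obtuse
(20,20,22): 20²+20² = 800 > 484 = 22² → acute
(26,10,17): 10²+17² = 389 < 676 = 26² → obtuse
3 of the 5 are obtuse.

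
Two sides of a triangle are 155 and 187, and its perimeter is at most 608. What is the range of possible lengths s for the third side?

32 < s ≤ 266

Triangle inequality alone gives 32 < s < 342.
The perimeter condition gives s ≤ 608 − 155 − 187 = 266.
Intersecting the two: 32 < s ≤ 266.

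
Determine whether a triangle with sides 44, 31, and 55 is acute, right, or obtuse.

Compare the square of the longest side to the sum of squares of the other two: 31² + 44² = 2897 < 3025 = 55².

obtuse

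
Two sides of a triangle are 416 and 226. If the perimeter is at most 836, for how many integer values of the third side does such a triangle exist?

4

Triangle inequality: 190 < x < 642. Perimeter ≤ 836 gives x ≤ 836 − 416 − 226 = 194.
So 190 < x ≤ 194; integers 191 through 194: 4 values.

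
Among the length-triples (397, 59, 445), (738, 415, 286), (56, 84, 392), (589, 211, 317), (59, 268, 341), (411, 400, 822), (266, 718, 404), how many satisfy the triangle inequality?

(59,397,445): 59+397 > 445 → valid
(286,415,738): 286+415 ≤ 738 → not valid
(56,84,392): 56+84 ≤ 392 → not valid
(211,317,589): 211+317 ≤ 589 → not valid
(59,268,341): 59+268 ≤ 341 → not valid
(400,411,822): 400+411 ≤ 822 → not valid
(266,404,718): 266+404 ≤ 718 → not valid
1 of the 7 triples forms a triangle.

1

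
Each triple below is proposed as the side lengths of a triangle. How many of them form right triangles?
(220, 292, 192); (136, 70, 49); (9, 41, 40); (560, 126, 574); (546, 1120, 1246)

4

(220,292,192): 192²+220² = 85264 = 292² → right
(136,70,49): 49+70 ≤ 136, not a triangle
(9,41,40): 9²+40² = 1681 = 41² → right
(560,126,574): 126²+560² = 329476 = 574² → right
(546,1120,1246): 546²+1120² = 1552516 = 1246² → right
4 of the 5 are right.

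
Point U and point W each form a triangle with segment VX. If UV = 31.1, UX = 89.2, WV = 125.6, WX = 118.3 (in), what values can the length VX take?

58.1 < VX < 120.3

From triangle UVX: |31.1 − 89.2| < VX < 31.1 + 89.2, i.e. 58.1 < VX < 120.3.
From triangle WVX: 7.3 < VX < 243.9.
Both must hold, so VX lies in the intersection.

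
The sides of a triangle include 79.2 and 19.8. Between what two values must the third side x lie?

59.4 < x < 99.0

By the triangle inequality, x must be less than 79.2 + 19.8 = 99.0 and greater than |79.2 − 19.8| = 59.4.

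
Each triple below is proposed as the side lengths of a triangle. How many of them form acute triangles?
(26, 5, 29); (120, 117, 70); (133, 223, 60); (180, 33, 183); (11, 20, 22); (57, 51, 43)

3

(26,5,29): 5²+26² = 701 < 841 = 29² → obtuse
(120,117,70): 70²+117² = 18589 > 14400 = 120² → acute
(133,223,60): 60+133 ≤ 223, not a triangle
(180,33,183): 33²+180² = 33489 = 183² → right
(11,20,22): 11²+20² = 521 > 484 = 22² → acute
(57,51,43): 43²+51² = 4450 > 3249 = 57² → acute
3 of the 6 are acute.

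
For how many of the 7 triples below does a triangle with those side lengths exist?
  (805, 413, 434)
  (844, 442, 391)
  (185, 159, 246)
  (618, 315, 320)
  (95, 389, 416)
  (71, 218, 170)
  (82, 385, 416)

6

(413,434,805): 413+434 > 805 → valid
(391,442,844): 391+442 ≤ 844 → not valid
(159,185,246): 159+185 > 246 → valid
(315,320,618): 315+320 > 618 → valid
(95,389,416): 95+389 > 416 → valid
(71,170,218): 71+170 > 218 → valid
(82,385,416): 82+385 > 416 → valid
6 of the 7 triples form a triangle.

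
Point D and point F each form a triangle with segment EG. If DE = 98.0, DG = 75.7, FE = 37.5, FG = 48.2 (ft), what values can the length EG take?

22.3 < EG < 85.7

From triangle DEG: |98.0 − 75.7| < EG < 98.0 + 75.7, i.e. 22.3 < EG < 173.7.
From triangle FEG: 10.7 < EG < 85.7.
Both must hold, so EG lies in the intersection.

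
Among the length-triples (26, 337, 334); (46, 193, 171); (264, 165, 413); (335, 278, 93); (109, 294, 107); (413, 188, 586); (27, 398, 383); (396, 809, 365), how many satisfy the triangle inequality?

(26,334,337): 26+334 > 337 → valid
(46,171,193): 46+171 > 193 → valid
(165,264,413): 165+264 > 413 → valid
(93,278,335): 93+278 > 335 → valid
(107,109,294): 107+109 ≤ 294 → not valid
(188,413,586): 188+413 > 586 → valid
(27,383,398): 27+383 > 398 → valid
(365,396,809): 365+396 ≤ 809 → not valid
6 of the 8 triples form a triangle.

6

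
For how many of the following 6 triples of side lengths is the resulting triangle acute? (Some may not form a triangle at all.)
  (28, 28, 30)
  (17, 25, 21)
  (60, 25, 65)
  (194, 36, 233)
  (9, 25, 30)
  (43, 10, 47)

2

(28,28,30): 28²+28² = 1568 > 900 = 30² → acute
(17,25,21): 17²+21² = 730 > 625 = 25² → acute
(60,25,65): 25²+60² = 4225 = 65² → right
(194,36,233): 36+194 ≤ 233, not a triangle
(9,25,30): 9²+25² = 706 < 900 = 30² → obtuse
(43,10,47): 10²+43² = 1949 < 2209 = 47² → obtuse
2 of the 6 are acute.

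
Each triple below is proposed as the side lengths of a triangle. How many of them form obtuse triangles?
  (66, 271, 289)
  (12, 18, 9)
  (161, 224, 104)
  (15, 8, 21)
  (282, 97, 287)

4

(66,271,289): 66²+271² = 77797 < 83521 = 289² → obtuse
(12,18,9): 9²+12² = 225 < 324 = 18² → obtuse
(161,224,104): 104²+161² = 36737 < 50176 = 224² → obtuse
(15,8,21): 8²+15² = 289 < 441 = 21² → obtuse
(282,97,287): 97²+282² = 88933 > 82369 = 287² → acute
4 of the 5 are obtuse.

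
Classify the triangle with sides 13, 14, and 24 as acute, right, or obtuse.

Compare the square of the longest side to the sum of squares of the other two: 13² + 14² = 365 < 576 = 24².

obtuse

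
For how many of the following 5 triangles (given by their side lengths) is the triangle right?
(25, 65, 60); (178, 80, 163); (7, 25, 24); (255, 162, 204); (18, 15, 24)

2

(25,65,60): 25²+60² = 4225 = 65² → right
(178,80,163): 80²+163² = 32969 > 31684 = 178² → acute
(7,25,24): 7²+24² = 625 = 25² → right
(255,162,204): 162²+204² = 67860 > 65025 = 255² → acute
(18,15,24): 15²+18² = 549 < 576 = 24² → obtuse
2 of the 5 are right.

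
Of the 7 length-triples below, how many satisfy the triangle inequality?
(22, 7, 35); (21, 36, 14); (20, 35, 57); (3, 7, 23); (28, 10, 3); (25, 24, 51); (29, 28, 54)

(7,22,35): 7+22 ≤ 35 → not valid
(14,21,36): 14+21 ≤ 36 → not valid
(20,35,57): 20+35 ≤ 57 → not valid
(3,7,23): 3+7 ≤ 23 → not valid
(3,10,28): 3+10 ≤ 28 → not valid
(24,25,51): 24+25 ≤ 51 → not valid
(28,29,54): 28+29 > 54 → valid
1 of the 7 triples forms a triangle.

1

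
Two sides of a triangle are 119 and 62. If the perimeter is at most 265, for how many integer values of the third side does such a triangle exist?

Triangle inequality: 57 < x < 181. Perimeter ≤ 265 gives x ≤ 265 − 119 − 62 = 84.
So 57 < x ≤ 84; integers 58 through 84: 27 values.

27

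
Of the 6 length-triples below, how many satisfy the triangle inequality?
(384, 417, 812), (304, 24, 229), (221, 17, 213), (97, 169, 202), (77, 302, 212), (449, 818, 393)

(384,417,812): 384+417 ≤ 812 → not valid
(24,229,304): 24+229 ≤ 304 → not valid
(17,213,221): 17+213 > 221 → valid
(97,169,202): 97+169 > 202 → valid
(77,212,302): 77+212 ≤ 302 → not valid
(393,449,818): 393+449 > 818 → valid
3 of the 6 triples form a triangle.

3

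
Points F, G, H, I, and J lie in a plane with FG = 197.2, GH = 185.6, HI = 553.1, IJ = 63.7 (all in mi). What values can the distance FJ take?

106.6 ≤ FJ ≤ 999.6 mi

The maximum is all hops collinear in one direction: 197.2 + 185.6 + 553.1 + 63.7 = 999.6.
The longest hop is 553.1; the others sum to 446.5. Folding the others back against it leaves at least 553.1 − 446.5 = 106.6.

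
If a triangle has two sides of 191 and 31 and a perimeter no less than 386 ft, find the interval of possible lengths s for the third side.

164 ≤ s < 222

Triangle inequality alone gives 160 < s < 222.
The perimeter condition gives s ≥ 386 − 191 − 31 = 164.
Intersecting the two: 164 ≤ s < 222.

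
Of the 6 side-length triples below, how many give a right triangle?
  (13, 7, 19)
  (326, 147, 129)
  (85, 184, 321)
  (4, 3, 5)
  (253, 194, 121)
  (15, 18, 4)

(13,7,19): 7²+13² = 218 < 361 = 19² → obtuse
(326,147,129): 129+147 ≤ 326, not a triangle
(85,184,321): 85+184 ≤ 321, not a triangle
(4,3,5): 3²+4² = 25 = 5² → right
(253,194,121): 121²+194² = 52277 < 64009 = 253² → obtuse
(15,18,4): 4²+15² = 241 < 324 = 18² → obtuse
1 of the 6 is right.

1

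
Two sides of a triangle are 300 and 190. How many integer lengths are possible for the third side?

The third side lies in the open interval (110, 490).
Integers from 111 to 489 inclusive: 489 − 111 + 1 = 379.

379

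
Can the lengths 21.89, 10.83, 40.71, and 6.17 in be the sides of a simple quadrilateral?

No

For a quadrilateral, each side must be shorter than the sum of the others.
Here the longest side is 40.71, but the remaining 3 sides sum to only 38.89.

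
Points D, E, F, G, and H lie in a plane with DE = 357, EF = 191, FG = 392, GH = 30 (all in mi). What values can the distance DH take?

0 ≤ DH ≤ 970 mi

The maximum is all hops collinear in one direction: 357 + 191 + 392 + 30 = 970.
The longest hop is 392; the others sum to 578. Since 392 ≤ 578, the path can fold back on itself completely, so the minimum distance is 0.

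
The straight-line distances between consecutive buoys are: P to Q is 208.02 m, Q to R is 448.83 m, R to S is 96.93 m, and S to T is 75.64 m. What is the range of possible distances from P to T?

The maximum is all hops collinear in one direction: 208.02 + 448.83 + 96.93 + 75.64 = 829.42.
The longest hop is 448.83; the others sum to 380.59. Folding the others back against it leaves at least 448.83 − 380.59 = 68.24.

68.24 ≤ PT ≤ 829.42 m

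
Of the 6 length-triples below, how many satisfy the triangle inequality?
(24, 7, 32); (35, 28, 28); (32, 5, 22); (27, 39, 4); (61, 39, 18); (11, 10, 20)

(7,24,32): 7+24 ≤ 32 → not valid
(28,28,35): 28+28 > 35 → valid
(5,22,32): 5+22 ≤ 32 → not valid
(4,27,39): 4+27 ≤ 39 → not valid
(18,39,61): 18+39 ≤ 61 → not valid
(10,11,20): 10+11 > 20 → valid
2 of the 6 triples form a triangle.

2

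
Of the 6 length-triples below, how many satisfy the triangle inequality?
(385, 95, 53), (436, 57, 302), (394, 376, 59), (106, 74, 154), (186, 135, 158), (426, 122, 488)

(53,95,385): 53+95 ≤ 385 → not valid
(57,302,436): 57+302 ≤ 436 → not valid
(59,376,394): 59+376 > 394 → valid
(74,106,154): 74+106 > 154 → valid
(135,158,186): 135+158 > 186 → valid
(122,426,488): 122+426 > 488 → valid
4 of the 6 triples form a triangle.

4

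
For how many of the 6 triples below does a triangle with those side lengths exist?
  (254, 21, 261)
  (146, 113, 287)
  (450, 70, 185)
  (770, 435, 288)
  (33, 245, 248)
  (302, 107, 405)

(21,254,261): 21+254 > 261 → valid
(113,146,287): 113+146 ≤ 287 → not valid
(70,185,450): 70+185 ≤ 450 → not valid
(288,435,770): 288+435 ≤ 770 → not valid
(33,245,248): 33+245 > 248 → valid
(107,302,405): 107+302 > 405 → valid
3 of the 6 triples form a triangle.

3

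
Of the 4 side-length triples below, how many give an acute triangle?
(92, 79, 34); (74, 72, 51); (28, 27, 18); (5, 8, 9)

(92,79,34): 34²+79² = 7397 < 8464 = 92² → obtuse
(74,72,51): 51²+72² = 7785 > 5476 = 74² → acute
(28,27,18): 18²+27² = 1053 > 784 = 28² → acute
(5,8,9): 5²+8² = 89 > 81 = 9² → acute
3 of the 4 are acute.

3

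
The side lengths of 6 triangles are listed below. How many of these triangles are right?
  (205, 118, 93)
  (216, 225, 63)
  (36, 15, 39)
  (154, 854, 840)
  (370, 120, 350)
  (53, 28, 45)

(205,118,93): 93²+118² = 22573 < 42025 = 205² → obtuse
(216,225,63): 63²+216² = 50625 = 225² → right
(36,15,39): 15²+36² = 1521 = 39² → right
(154,854,840): 154²+840² = 729316 = 854² → right
(370,120,350): 120²+350² = 136900 = 370² → right
(53,28,45): 28²+45² = 2809 = 53² → right
5 of the 6 are right.

5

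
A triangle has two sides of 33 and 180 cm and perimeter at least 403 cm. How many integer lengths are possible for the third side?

Triangle inequality: 147 < x < 213. Perimeter ≥ 403 gives x ≥ 403 − 33 − 180 = 190.
So 190 ≤ x < 213; integers 190 through 212: 23 values.

23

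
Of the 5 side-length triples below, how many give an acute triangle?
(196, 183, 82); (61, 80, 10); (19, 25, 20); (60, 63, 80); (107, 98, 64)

(196,183,82): 82²+183² = 40213 > 38416 = 196² → acute
(61,80,10): 10+61 ≤ 80, not a triangle
(19,25,20): 19²+20² = 761 > 625 = 25² → acute
(60,63,80): 60²+63² = 7569 > 6400 = 80² → acute
(107,98,64): 64²+98² = 13700 > 11449 = 107² → acute
4 of the 5 are acute.

4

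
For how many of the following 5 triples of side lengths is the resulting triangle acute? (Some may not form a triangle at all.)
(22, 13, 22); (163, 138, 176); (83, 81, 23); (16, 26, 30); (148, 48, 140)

(22,13,22): 13²+22² = 653 > 484 = 22² → acute
(163,138,176): 138²+163² = 45613 > 30976 = 176² → acute
(83,81,23): 23²+81² = 7090 > 6889 = 83² → acute
(16,26,30): 16²+26² = 932 > 900 = 30² → acute
(148,48,140): 48²+140² = 21904 = 148² → right
4 of the 5 are acute.

4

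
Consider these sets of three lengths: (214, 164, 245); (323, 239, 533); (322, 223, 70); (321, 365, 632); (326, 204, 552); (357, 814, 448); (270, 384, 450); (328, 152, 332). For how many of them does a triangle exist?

5

(164,214,245): 164+214 > 245 → valid
(239,323,533): 239+323 > 533 → valid
(70,223,322): 70+223 ≤ 322 → not valid
(321,365,632): 321+365 > 632 → valid
(204,326,552): 204+326 ≤ 552 → not valid
(357,448,814): 357+448 ≤ 814 → not valid
(270,384,450): 270+384 > 450 → valid
(152,328,332): 152+328 > 332 → valid
5 of the 8 triples form a triangle.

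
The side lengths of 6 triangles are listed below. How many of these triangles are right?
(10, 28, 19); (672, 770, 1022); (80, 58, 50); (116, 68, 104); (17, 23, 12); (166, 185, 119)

1

(10,28,19): 10²+19² = 461 < 784 = 28² → obtuse
(672,770,1022): 672²+770² = 1044484 = 1022² → right
(80,58,50): 50²+58² = 5864 < 6400 = 80² → obtuse
(116,68,104): 68²+104² = 15440 > 13456 = 116² → acute
(17,23,12): 12²+17² = 433 < 529 = 23² → obtuse
(166,185,119): 119²+166² = 41717 > 34225 = 185² → acute
1 of the 6 is right.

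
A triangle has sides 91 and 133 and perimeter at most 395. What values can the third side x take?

Triangle inequality alone gives 42 < x < 224.
The perimeter condition gives x ≤ 395 − 91 − 133 = 171.
Intersecting the two: 42 < x ≤ 171.

42 < x ≤ 171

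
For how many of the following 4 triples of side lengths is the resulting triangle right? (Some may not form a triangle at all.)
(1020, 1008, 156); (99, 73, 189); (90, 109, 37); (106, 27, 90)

1

(1020,1008,156): 156²+1008² = 1040400 = 1020² → right
(99,73,189): 73+99 ≤ 189, not a triangle
(90,109,37): 37²+90² = 9469 < 11881 = 109² → obtuse
(106,27,90): 27²+90² = 8829 < 11236 = 106² → obtuse
1 of the 4 is right.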